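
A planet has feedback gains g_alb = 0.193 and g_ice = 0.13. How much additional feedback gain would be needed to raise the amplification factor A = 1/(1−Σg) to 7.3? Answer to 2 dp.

Current total gain = 0.323.
Target gain for A = 7.3: g* = 1 − 1/7.3 = 0.863.
Additional gain needed = 0.863 − 0.323 = 0.54.

0.54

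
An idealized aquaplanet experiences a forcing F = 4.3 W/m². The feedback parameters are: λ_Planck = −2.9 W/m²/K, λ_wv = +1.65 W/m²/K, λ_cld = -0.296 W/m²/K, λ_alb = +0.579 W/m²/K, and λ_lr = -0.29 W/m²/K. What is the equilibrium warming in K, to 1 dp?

Net feedback parameter λ = (−2.9) + (+1.65) + (-0.296) + (+0.579) + (-0.29) = -1.257 W/m²/K.
ΔT = −F/λ = −4.3/(-1.257) = 3.4 K.

3.4 K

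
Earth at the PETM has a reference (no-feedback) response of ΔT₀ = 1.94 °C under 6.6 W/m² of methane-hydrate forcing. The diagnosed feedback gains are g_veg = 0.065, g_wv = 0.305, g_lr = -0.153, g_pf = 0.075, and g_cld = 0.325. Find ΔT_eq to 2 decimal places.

5.07 °C

Total gain g = 0.065 + 0.305 − 0.153 + 0.075 + 0.325 = 0.617.
Amplification A = 1/(1 − 0.617) = 2.611.
ΔT = 1.94 × 2.611 = 5.07 °C.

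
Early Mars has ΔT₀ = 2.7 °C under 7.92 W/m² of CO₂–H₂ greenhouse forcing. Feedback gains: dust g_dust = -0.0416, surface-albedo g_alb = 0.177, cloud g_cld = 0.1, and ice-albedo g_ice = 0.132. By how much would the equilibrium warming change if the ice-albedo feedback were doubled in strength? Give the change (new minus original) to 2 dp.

Original: g = 0.3674, ΔT = 2.7/(1−0.3674) = 4.2681 °C.
With doubled ice-albedo: g' = 0.4994, ΔT' = 2.7/(1−0.4994) = 5.3935 °C.
Change = 5.3935 − 4.2681 = 1.13 °C.

1.13 °C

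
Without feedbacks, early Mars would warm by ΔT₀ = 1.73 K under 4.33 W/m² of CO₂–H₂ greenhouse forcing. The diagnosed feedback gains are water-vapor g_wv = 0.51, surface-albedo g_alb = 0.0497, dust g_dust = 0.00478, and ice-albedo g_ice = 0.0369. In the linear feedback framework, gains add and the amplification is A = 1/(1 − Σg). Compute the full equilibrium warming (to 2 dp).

Total gain g = 0.51 + 0.0497 + 0.00478 + 0.0369 = 0.60138.
Amplification A = 1/(1 − 0.60138) = 2.509.
ΔT = 1.73 × 2.509 = 4.34 K.

4.34 K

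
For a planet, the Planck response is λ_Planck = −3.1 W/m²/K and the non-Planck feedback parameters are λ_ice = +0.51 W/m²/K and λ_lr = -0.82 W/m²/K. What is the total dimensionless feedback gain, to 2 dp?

Convert to gains: g_ice = 0.51/3.1 = 0.1645; g_lr = -0.82/3.1 = -0.2645.
Total gain g = -0.1.

-0.10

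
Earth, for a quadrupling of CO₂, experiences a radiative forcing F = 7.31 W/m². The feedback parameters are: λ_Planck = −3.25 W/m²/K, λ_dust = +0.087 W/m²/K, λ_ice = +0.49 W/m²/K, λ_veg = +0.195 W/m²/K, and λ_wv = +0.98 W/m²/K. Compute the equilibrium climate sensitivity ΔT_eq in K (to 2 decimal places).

4.88 K

Net feedback parameter λ = (−3.25) + (+0.087) + (+0.49) + (+0.195) + (+0.98) = -1.498 W/m²/K.
ΔT = −F/λ = −7.31/(-1.498) = 4.88 K.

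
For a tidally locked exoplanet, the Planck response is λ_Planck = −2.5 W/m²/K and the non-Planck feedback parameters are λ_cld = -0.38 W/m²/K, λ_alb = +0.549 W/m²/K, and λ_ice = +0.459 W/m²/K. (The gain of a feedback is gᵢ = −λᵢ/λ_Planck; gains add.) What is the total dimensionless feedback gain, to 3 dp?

Convert to gains: g_cld = -0.38/2.5 = -0.152; g_alb = 0.549/2.5 = 0.2196; g_ice = 0.459/2.5 = 0.1836.
Total gain g = 0.2512.

0.251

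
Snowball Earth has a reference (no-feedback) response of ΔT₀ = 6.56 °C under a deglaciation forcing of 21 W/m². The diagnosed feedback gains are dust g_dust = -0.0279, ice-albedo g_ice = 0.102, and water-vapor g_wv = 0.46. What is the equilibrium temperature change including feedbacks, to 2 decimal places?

Total gain g = -0.0279 + 0.102 + 0.46 = 0.5341.
Amplification A = 1/(1 − 0.5341) = 2.146.
ΔT = 6.56 × 2.146 = 14.08 °C.

14.08 °C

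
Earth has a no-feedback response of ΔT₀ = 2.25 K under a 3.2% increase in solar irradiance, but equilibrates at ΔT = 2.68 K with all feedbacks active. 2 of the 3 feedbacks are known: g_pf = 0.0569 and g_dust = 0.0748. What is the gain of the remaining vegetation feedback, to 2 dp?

Amplification A = ΔT/ΔT₀ = 2.68/2.25 = 1.191.
Total gain g = 1 − 1/A = 1 − 1/1.191 = 0.1604.
Known gains sum to 0.0569 + 0.0748 = 0.1317.
g_veg = 0.1604 − 0.1317 = 0.03.

0.03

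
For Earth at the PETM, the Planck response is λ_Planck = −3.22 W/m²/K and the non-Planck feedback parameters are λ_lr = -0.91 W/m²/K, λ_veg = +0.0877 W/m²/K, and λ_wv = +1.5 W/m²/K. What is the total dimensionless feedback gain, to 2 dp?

0.21

Convert to gains: g_lr = -0.91/3.22 = -0.2826; g_veg = 0.0877/3.22 = 0.02724; g_wv = 1.5/3.22 = 0.4658.
Total gain g = 0.21044.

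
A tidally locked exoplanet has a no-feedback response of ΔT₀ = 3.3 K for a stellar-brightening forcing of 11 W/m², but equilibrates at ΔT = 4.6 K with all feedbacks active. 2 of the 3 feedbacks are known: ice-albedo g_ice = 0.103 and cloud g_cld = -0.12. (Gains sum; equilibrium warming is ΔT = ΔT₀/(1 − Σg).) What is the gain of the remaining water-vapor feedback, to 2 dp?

0.30

Amplification A = ΔT/ΔT₀ = 4.6/3.3 = 1.394.
Total gain g = 1 − 1/A = 1 − 1/1.394 = 0.2826.
Known gains sum to 0.103 − 0.12 = -0.017.
g_wv = 0.2826 + 0.017 = 0.30.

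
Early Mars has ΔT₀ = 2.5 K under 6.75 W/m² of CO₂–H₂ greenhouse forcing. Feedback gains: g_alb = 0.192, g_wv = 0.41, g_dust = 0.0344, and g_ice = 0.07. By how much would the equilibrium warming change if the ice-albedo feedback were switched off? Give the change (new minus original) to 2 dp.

Original: g = 0.7064, ΔT = 2.5/(1−0.7064) = 8.5150 K.
Without ice-albedo: g' = 0.6364, ΔT' = 2.5/(1−0.6364) = 6.8757 K.
Change = 6.8757 − 8.5150 = -1.64 K.

-1.64 K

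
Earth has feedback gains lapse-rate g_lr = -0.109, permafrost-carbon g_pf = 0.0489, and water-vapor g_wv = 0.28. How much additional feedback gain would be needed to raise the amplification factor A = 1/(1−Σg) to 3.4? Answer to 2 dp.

Current total gain = 0.2199.
Target gain for A = 3.4: g* = 1 − 1/3.4 = 0.7059.
Additional gain needed = 0.7059 − 0.2199 = 0.49.

0.49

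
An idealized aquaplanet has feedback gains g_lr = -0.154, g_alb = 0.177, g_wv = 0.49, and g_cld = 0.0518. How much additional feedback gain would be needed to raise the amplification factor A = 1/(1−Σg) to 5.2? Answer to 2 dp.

0.24

Current total gain = 0.5648.
Target gain for A = 5.2: g* = 1 − 1/5.2 = 0.8077.
Additional gain needed = 0.8077 − 0.5648 = 0.24.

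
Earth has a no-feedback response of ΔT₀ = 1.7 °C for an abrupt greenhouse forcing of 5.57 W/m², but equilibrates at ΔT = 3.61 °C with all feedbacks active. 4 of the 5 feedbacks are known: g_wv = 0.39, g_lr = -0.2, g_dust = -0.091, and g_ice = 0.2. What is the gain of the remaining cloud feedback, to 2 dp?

0.23

Amplification A = ΔT/ΔT₀ = 3.61/1.7 = 2.124.
Total gain g = 1 − 1/A = 1 − 1/2.124 = 0.5292.
Known gains sum to 0.39 − 0.2 − 0.091 + 0.2 = 0.299.
g_cld = 0.5292 − 0.299 = 0.23.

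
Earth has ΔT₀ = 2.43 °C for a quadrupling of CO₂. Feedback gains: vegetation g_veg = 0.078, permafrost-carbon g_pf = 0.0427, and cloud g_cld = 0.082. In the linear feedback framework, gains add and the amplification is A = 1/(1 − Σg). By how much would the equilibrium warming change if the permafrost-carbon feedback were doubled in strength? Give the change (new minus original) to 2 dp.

Original: g = 0.2027, ΔT = 2.43/(1−0.2027) = 3.0478 °C.
With doubled permafrost-carbon: g' = 0.2454, ΔT' = 2.43/(1−0.2454) = 3.2202 °C.
Change = 3.2202 − 3.0478 = 0.17 °C.

0.17 °C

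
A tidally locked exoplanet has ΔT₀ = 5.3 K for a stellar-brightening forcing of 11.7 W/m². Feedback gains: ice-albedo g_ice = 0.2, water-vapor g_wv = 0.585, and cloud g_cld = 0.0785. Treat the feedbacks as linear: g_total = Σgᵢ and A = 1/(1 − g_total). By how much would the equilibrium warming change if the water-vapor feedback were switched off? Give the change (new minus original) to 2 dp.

Original: g = 0.8635, ΔT = 5.3/(1−0.8635) = 38.8278 K.
Without water-vapor: g' = 0.2785, ΔT' = 5.3/(1−0.2785) = 7.3458 K.
Change = 7.3458 − 38.8278 = -31.48 K.

-31.48 K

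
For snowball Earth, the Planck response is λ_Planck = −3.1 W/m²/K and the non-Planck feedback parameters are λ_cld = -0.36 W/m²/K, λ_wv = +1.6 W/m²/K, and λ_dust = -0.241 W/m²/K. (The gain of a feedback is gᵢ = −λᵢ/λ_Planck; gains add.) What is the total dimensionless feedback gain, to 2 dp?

0.32

Convert to gains: g_cld = -0.36/3.1 = -0.1161; g_wv = 1.6/3.1 = 0.5161; g_dust = -0.241/3.1 = -0.07774.
Total gain g = 0.32226.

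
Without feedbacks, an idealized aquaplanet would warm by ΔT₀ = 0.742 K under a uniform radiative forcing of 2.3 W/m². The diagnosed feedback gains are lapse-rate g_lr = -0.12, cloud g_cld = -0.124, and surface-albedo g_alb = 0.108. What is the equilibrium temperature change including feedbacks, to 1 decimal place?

Total gain g = -0.12 − 0.124 + 0.108 = -0.136.
Amplification A = 1/(1 + 0.136) = 0.8803.
ΔT = 0.742 × 0.8803 = 0.7 K.

0.7 K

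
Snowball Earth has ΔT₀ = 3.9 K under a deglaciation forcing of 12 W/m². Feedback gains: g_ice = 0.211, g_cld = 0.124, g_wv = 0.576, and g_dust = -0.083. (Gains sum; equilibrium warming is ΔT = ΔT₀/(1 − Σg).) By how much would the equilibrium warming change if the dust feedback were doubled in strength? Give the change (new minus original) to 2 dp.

-7.38 K

Original: g = 0.828, ΔT = 3.9/(1−0.828) = 22.6744 K.
With doubled dust: g' = 0.745, ΔT' = 3.9/(1−0.745) = 15.2941 K.
Change = 15.2941 − 22.6744 = -7.38 K.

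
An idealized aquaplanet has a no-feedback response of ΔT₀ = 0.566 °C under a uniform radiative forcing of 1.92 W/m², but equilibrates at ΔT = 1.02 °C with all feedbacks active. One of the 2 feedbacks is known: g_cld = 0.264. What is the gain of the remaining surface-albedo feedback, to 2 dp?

Amplification A = ΔT/ΔT₀ = 1.02/0.566 = 1.802.
Total gain g = 1 − 1/A = 1 − 1/1.802 = 0.4451.
The known gain is 0.264.
g_alb = 0.4451 − 0.264 = 0.18.

0.18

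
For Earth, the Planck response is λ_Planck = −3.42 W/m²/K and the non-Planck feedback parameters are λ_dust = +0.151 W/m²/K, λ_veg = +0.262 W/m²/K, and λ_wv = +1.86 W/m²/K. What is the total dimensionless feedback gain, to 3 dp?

0.665

Convert to gains: g_dust = 0.151/3.42 = 0.04415; g_veg = 0.262/3.42 = 0.07661; g_wv = 1.86/3.42 = 0.5439.
Total gain g = 0.66466.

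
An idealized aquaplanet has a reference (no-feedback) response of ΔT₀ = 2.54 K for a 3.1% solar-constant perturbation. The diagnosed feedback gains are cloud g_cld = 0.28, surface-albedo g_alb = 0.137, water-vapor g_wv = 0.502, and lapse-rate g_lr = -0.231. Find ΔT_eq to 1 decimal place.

8.1 K

Total gain g = 0.28 + 0.137 + 0.502 − 0.231 = 0.688.
Amplification A = 1/(1 − 0.688) = 3.205.
ΔT = 2.54 × 3.205 = 8.1 K.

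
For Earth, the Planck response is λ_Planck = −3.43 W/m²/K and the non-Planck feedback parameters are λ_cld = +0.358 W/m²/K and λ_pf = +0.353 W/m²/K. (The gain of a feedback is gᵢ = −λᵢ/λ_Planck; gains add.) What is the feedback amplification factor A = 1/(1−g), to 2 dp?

Convert to gains: g_cld = 0.358/3.43 = 0.1044; g_pf = 0.353/3.43 = 0.1029.
Total gain g = 0.2073.
A = 1/(1 − 0.2073) = 1.26.

1.26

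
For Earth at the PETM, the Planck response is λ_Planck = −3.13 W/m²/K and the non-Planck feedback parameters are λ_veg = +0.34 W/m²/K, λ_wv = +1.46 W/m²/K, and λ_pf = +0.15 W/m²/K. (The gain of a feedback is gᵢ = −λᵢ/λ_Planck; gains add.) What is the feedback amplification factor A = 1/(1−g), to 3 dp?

2.653

Convert to gains: g_veg = 0.34/3.13 = 0.1086; g_wv = 1.46/3.13 = 0.4665; g_pf = 0.15/3.13 = 0.04792.
Total gain g = 0.62302.
A = 1/(1 − 0.62302) = 2.653.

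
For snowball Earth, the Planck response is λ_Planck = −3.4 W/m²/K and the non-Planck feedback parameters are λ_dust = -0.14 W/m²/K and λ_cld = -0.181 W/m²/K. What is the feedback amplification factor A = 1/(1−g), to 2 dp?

0.91

Convert to gains: g_dust = -0.14/3.4 = -0.04118; g_cld = -0.181/3.4 = -0.05324.
Total gain g = -0.09442.
A = 1/(1 + 0.09442) = 0.91.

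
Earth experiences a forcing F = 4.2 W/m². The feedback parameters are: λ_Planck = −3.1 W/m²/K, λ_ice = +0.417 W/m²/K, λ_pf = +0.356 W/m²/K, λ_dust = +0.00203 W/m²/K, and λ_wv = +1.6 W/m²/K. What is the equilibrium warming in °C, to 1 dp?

5.8 °C

Net feedback parameter λ = (−3.1) + (+0.417) + (+0.356) + (+0.00203) + (+1.6) = -0.72497 W/m²/K.
ΔT = −F/λ = −4.2/(-0.72497) = 5.8 °C.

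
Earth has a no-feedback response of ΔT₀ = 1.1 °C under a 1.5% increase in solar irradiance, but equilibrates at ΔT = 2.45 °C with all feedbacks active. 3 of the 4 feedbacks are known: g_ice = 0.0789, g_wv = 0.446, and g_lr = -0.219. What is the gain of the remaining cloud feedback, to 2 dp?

0.25

Amplification A = ΔT/ΔT₀ = 2.45/1.1 = 2.227.
Total gain g = 1 − 1/A = 1 − 1/2.227 = 0.551.
Known gains sum to 0.0789 + 0.446 − 0.219 = 0.3059.
g_cld = 0.551 − 0.3059 = 0.25.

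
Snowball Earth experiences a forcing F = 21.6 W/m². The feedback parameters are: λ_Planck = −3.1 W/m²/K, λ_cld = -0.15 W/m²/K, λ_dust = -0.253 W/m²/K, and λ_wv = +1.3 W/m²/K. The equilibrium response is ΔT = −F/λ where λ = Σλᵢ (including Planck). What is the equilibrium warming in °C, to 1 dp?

9.8 °C

Net feedback parameter λ = (−3.1) + (-0.15) + (-0.253) + (+1.3) = -2.203 W/m²/K.
ΔT = −F/λ = −21.6/(-2.203) = 9.8 °C.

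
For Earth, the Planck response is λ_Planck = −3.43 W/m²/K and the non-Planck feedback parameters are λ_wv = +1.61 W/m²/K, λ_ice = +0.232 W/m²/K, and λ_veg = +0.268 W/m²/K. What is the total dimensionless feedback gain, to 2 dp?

0.62

Convert to gains: g_wv = 1.61/3.43 = 0.4694; g_ice = 0.232/3.43 = 0.06764; g_veg = 0.268/3.43 = 0.07813.
Total gain g = 0.61517.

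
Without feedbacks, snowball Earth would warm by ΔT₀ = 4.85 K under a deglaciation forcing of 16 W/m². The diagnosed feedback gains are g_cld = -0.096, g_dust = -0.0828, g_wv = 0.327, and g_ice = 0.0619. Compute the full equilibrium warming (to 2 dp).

6.14 K

Total gain g = -0.096 − 0.0828 + 0.327 + 0.0619 = 0.2101.
Amplification A = 1/(1 − 0.2101) = 1.266.
ΔT = 4.85 × 1.266 = 6.14 K.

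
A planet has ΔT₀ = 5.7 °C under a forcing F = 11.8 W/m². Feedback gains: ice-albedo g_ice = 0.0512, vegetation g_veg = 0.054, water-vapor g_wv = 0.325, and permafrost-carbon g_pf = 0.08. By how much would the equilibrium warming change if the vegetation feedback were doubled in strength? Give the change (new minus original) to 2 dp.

Original: g = 0.5102, ΔT = 5.7/(1−0.5102) = 11.6374 °C.
With doubled vegetation: g' = 0.5642, ΔT' = 5.7/(1−0.5642) = 13.0794 °C.
Change = 13.0794 − 11.6374 = 1.44 °C.

1.44 °C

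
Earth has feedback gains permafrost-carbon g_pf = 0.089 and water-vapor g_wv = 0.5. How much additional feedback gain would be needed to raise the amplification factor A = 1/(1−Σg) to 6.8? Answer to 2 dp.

0.26

Current total gain = 0.589.
Target gain for A = 6.8: g* = 1 − 1/6.8 = 0.8529.
Additional gain needed = 0.8529 − 0.589 = 0.26.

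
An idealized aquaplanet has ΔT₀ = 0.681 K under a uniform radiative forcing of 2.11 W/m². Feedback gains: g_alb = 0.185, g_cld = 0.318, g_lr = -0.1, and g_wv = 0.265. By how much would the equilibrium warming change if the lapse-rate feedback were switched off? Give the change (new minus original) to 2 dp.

Original: g = 0.668, ΔT = 0.681/(1−0.668) = 2.0512 K.
Without lapse-rate: g' = 0.768, ΔT' = 0.681/(1−0.768) = 2.9353 K.
Change = 2.9353 − 2.0512 = 0.88 K.

0.88 K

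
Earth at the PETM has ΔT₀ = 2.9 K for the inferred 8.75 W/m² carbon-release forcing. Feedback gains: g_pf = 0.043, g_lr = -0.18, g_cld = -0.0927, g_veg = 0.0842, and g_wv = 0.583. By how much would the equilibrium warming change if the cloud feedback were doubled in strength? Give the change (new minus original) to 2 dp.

Original: g = 0.4375, ΔT = 2.9/(1−0.4375) = 5.1556 K.
With doubled cloud: g' = 0.3448, ΔT' = 2.9/(1−0.3448) = 4.4261 K.
Change = 4.4261 − 5.1556 = -0.73 K.

-0.73 K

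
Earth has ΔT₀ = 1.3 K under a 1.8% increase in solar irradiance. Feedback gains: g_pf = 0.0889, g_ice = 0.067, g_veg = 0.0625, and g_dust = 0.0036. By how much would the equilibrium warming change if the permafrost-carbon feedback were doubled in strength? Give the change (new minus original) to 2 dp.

0.22 K

Original: g = 0.222, ΔT = 1.3/(1−0.222) = 1.6710 K.
With doubled permafrost-carbon: g' = 0.3109, ΔT' = 1.3/(1−0.3109) = 1.8865 K.
Change = 1.8865 − 1.6710 = 0.22 K.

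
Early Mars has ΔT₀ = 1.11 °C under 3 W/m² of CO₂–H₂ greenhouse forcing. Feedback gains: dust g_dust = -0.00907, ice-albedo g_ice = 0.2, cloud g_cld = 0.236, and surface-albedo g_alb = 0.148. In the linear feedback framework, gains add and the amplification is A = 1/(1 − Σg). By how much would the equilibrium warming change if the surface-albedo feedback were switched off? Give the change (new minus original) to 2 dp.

-0.67 °C

Original: g = 0.57493, ΔT = 1.11/(1−0.57493) = 2.6113 °C.
Without surface-albedo: g' = 0.42693, ΔT' = 1.11/(1−0.42693) = 1.9369 °C.
Change = 1.9369 − 2.6113 = -0.67 °C.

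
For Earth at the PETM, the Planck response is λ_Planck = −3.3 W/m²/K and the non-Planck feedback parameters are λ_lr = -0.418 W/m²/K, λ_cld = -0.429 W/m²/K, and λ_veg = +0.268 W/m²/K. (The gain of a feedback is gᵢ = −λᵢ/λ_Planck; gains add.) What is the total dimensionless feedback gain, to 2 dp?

Convert to gains: g_lr = -0.418/3.3 = -0.1267; g_cld = -0.429/3.3 = -0.13; g_veg = 0.268/3.3 = 0.08121.
Total gain g = -0.17549.

-0.18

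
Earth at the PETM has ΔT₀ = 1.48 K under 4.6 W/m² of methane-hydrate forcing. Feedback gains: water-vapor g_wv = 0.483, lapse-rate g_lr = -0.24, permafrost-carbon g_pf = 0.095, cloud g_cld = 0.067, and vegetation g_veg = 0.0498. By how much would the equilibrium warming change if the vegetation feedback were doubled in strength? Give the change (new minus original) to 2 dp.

Original: g = 0.4548, ΔT = 1.48/(1−0.4548) = 2.7146 K.
With doubled vegetation: g' = 0.5046, ΔT' = 1.48/(1−0.5046) = 2.9875 K.
Change = 2.9875 − 2.7146 = 0.27 K.

0.27 K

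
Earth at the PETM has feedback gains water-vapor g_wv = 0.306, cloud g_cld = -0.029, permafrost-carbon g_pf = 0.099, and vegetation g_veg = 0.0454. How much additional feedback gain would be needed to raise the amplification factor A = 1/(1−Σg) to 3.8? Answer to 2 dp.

Current total gain = 0.4214.
Target gain for A = 3.8: g* = 1 − 1/3.8 = 0.7368.
Additional gain needed = 0.7368 − 0.4214 = 0.32.

0.32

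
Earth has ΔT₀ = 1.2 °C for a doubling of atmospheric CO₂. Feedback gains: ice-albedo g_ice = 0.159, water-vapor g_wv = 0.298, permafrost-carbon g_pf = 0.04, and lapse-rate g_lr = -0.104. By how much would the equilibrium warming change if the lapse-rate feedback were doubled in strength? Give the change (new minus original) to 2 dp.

Original: g = 0.393, ΔT = 1.2/(1−0.393) = 1.9769 °C.
With doubled lapse-rate: g' = 0.289, ΔT' = 1.2/(1−0.289) = 1.6878 °C.
Change = 1.6878 − 1.9769 = -0.29 °C.

-0.29 °C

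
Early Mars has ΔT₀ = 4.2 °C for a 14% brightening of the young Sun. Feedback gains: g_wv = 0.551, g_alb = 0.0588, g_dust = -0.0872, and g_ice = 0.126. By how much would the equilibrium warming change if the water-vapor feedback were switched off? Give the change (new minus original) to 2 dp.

-7.30 °C

Original: g = 0.6486, ΔT = 4.2/(1−0.6486) = 11.9522 °C.
Without water-vapor: g' = 0.0976, ΔT' = 4.2/(1−0.0976) = 4.6543 °C.
Change = 4.6543 − 11.9522 = -7.30 °C.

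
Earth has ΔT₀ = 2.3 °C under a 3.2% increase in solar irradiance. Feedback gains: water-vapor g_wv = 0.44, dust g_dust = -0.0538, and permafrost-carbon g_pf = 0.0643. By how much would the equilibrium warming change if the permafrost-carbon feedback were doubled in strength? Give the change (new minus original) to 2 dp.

Original: g = 0.4505, ΔT = 2.3/(1−0.4505) = 4.1856 °C.
With doubled permafrost-carbon: g' = 0.5148, ΔT' = 2.3/(1−0.5148) = 4.7403 °C.
Change = 4.7403 − 4.1856 = 0.55 °C.

0.55 °C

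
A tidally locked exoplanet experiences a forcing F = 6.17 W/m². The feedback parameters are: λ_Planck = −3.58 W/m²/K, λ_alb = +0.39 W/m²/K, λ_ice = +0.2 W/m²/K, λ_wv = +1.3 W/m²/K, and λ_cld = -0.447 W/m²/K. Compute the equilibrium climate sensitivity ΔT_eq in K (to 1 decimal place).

2.9 K

Net feedback parameter λ = (−3.58) + (+0.39) + (+0.2) + (+1.3) + (-0.447) = -2.137 W/m²/K.
ΔT = −F/λ = −6.17/(-2.137) = 2.9 K.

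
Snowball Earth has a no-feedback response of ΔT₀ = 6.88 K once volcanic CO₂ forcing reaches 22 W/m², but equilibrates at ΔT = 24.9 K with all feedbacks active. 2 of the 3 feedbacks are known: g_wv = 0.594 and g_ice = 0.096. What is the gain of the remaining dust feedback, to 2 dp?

Amplification A = ΔT/ΔT₀ = 24.9/6.88 = 3.619.
Total gain g = 1 − 1/A = 1 − 1/3.619 = 0.7237.
Known gains sum to 0.594 + 0.096 = 0.69.
g_dust = 0.7237 − 0.69 = 0.03.

0.03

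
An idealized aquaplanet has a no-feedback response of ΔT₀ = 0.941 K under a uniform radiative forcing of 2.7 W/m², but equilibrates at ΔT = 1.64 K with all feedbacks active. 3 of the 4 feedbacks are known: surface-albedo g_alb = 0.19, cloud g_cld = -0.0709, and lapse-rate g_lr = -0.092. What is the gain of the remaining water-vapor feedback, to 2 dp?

Amplification A = ΔT/ΔT₀ = 1.64/0.941 = 1.743.
Total gain g = 1 − 1/A = 1 − 1/1.743 = 0.4263.
Known gains sum to 0.19 − 0.0709 − 0.092 = 0.0271.
g_wv = 0.4263 − 0.0271 = 0.40.

0.40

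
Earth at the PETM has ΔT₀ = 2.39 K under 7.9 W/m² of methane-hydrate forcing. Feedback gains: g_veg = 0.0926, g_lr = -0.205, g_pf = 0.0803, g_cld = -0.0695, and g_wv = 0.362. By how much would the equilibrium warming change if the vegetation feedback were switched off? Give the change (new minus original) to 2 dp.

Original: g = 0.2604, ΔT = 2.39/(1−0.2604) = 3.2315 K.
Without vegetation: g' = 0.1678, ΔT' = 2.39/(1−0.1678) = 2.8719 K.
Change = 2.8719 − 3.2315 = -0.36 K.

-0.36 K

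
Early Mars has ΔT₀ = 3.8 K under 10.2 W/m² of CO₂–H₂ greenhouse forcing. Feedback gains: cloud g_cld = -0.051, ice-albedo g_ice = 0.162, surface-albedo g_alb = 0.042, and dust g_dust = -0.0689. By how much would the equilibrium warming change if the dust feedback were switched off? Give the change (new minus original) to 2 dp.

0.34 K

Original: g = 0.0841, ΔT = 3.8/(1−0.0841) = 4.1489 K.
Without dust: g' = 0.153, ΔT' = 3.8/(1−0.153) = 4.4864 K.
Change = 4.4864 − 4.1489 = 0.34 K.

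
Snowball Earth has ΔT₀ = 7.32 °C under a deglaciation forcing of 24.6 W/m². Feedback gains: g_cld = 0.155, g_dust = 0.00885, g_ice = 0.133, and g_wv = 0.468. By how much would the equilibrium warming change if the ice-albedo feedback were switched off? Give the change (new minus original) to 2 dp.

-11.25 °C

Original: g = 0.76485, ΔT = 7.32/(1−0.76485) = 31.1291 °C.
Without ice-albedo: g' = 0.63185, ΔT' = 7.32/(1−0.63185) = 19.8832 °C.
Change = 19.8832 − 31.1291 = -11.25 °C.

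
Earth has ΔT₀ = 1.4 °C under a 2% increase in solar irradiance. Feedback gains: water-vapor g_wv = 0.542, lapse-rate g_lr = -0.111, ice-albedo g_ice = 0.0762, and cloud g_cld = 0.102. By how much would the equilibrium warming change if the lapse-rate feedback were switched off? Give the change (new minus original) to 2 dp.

1.42 °C

Original: g = 0.6092, ΔT = 1.4/(1−0.6092) = 3.5824 °C.
Without lapse-rate: g' = 0.7202, ΔT' = 1.4/(1−0.7202) = 5.0036 °C.
Change = 5.0036 − 3.5824 = 1.42 °C.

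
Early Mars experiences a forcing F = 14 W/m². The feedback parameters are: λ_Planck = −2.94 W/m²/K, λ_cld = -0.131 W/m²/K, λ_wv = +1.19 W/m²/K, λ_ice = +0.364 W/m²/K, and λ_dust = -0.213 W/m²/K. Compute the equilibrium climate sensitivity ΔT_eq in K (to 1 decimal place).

Net feedback parameter λ = (−2.94) + (-0.131) + (+1.19) + (+0.364) + (-0.213) = -1.73 W/m²/K.
ΔT = −F/λ = −14/(-1.73) = 8.1 K.

8.1 K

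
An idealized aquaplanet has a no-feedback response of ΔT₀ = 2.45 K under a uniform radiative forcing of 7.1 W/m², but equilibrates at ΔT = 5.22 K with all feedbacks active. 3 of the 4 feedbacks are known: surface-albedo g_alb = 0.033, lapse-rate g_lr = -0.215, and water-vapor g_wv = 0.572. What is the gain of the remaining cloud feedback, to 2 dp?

0.14

Amplification A = ΔT/ΔT₀ = 5.22/2.45 = 2.131.
Total gain g = 1 − 1/A = 1 − 1/2.131 = 0.5307.
Known gains sum to 0.033 − 0.215 + 0.572 = 0.39.
g_cld = 0.5307 − 0.39 = 0.14.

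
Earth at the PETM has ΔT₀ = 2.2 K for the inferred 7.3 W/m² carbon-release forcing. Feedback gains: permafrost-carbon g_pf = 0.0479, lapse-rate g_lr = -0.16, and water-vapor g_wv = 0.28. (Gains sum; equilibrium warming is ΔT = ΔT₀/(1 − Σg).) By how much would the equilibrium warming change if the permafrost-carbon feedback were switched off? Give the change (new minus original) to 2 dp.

Original: g = 0.1679, ΔT = 2.2/(1−0.1679) = 2.6439 K.
Without permafrost-carbon: g' = 0.12, ΔT' = 2.2/(1−0.12) = 2.5000 K.
Change = 2.5000 − 2.6439 = -0.14 K.

-0.14 K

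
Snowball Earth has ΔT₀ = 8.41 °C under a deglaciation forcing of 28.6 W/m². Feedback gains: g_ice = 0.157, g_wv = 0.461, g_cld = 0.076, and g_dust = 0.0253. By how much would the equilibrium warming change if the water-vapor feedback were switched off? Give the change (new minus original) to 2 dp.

Original: g = 0.7193, ΔT = 8.41/(1−0.7193) = 29.9608 °C.
Without water-vapor: g' = 0.2583, ΔT' = 8.41/(1−0.2583) = 11.3388 °C.
Change = 11.3388 − 29.9608 = -18.62 °C.

-18.62 °C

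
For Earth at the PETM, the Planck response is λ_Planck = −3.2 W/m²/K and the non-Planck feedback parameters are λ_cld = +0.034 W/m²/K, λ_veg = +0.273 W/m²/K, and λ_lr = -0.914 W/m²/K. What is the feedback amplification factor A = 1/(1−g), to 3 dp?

0.841

Convert to gains: g_cld = 0.034/3.2 = 0.01063; g_veg = 0.273/3.2 = 0.08531; g_lr = -0.914/3.2 = -0.2856.
Total gain g = -0.18966.
A = 1/(1 + 0.18966) = 0.841.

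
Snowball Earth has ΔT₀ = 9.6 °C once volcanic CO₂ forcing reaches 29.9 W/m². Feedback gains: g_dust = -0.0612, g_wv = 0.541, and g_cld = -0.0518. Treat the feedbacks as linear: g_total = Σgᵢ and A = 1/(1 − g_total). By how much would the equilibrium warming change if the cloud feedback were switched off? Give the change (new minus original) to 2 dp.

1.67 °C

Original: g = 0.428, ΔT = 9.6/(1−0.428) = 16.7832 °C.
Without cloud: g' = 0.4798, ΔT' = 9.6/(1−0.4798) = 18.4544 °C.
Change = 18.4544 − 16.7832 = 1.67 °C.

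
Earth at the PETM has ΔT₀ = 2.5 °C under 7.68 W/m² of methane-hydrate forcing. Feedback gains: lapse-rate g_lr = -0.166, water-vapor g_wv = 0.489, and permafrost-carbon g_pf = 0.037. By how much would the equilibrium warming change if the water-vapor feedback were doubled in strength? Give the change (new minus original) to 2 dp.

Original: g = 0.36, ΔT = 2.5/(1−0.36) = 3.9062 °C.
With doubled water-vapor: g' = 0.849, ΔT' = 2.5/(1−0.849) = 16.5563 °C.
Change = 16.5563 − 3.9062 = 12.65 °C.

12.65 °C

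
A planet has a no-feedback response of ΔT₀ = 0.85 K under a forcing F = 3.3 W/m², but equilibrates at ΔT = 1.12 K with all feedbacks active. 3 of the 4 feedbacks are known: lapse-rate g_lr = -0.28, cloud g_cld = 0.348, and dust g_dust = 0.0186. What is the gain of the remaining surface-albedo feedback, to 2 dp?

0.15

Amplification A = ΔT/ΔT₀ = 1.12/0.85 = 1.318.
Total gain g = 1 − 1/A = 1 − 1/1.318 = 0.2413.
Known gains sum to -0.28 + 0.348 + 0.0186 = 0.0866.
g_alb = 0.2413 − 0.0866 = 0.15.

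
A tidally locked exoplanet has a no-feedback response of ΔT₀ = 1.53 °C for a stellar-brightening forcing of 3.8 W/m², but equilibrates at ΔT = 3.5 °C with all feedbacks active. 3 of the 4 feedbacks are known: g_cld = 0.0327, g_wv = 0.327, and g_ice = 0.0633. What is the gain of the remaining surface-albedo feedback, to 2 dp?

0.14

Amplification A = ΔT/ΔT₀ = 3.5/1.53 = 2.288.
Total gain g = 1 − 1/A = 1 − 1/2.288 = 0.5629.
Known gains sum to 0.0327 + 0.327 + 0.0633 = 0.423.
g_alb = 0.5629 − 0.423 = 0.14.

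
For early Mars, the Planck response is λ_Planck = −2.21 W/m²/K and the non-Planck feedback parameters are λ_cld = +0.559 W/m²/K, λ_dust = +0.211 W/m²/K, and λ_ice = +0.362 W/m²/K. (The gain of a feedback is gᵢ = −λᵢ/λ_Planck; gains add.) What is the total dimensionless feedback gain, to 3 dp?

0.512

Convert to gains: g_cld = 0.559/2.21 = 0.2529; g_dust = 0.211/2.21 = 0.09548; g_ice = 0.362/2.21 = 0.1638.
Total gain g = 0.51218.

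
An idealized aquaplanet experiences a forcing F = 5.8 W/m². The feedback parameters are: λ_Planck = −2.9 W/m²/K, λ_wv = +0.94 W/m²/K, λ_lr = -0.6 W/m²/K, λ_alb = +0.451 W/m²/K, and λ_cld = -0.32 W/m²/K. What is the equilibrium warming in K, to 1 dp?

2.4 K

Net feedback parameter λ = (−2.9) + (+0.94) + (-0.6) + (+0.451) + (-0.32) = -2.429 W/m²/K.
ΔT = −F/λ = −5.8/(-2.429) = 2.4 K.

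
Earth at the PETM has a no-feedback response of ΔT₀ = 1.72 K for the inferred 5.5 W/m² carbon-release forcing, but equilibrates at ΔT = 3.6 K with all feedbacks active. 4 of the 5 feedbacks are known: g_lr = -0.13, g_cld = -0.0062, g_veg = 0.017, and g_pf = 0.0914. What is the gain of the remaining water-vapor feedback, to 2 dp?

0.55

Amplification A = ΔT/ΔT₀ = 3.6/1.72 = 2.093.
Total gain g = 1 − 1/A = 1 − 1/2.093 = 0.5222.
Known gains sum to -0.13 − 0.0062 + 0.017 + 0.0914 = -0.0278.
g_wv = 0.5222 + 0.0278 = 0.55.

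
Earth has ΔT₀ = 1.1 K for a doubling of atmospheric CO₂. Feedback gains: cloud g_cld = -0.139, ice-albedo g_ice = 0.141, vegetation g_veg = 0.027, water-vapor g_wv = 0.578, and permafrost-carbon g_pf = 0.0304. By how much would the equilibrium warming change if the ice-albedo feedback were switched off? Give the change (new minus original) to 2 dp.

-0.85 K

Original: g = 0.6374, ΔT = 1.1/(1−0.6374) = 3.0336 K.
Without ice-albedo: g' = 0.4964, ΔT' = 1.1/(1−0.4964) = 2.1843 K.
Change = 2.1843 − 3.0336 = -0.85 K.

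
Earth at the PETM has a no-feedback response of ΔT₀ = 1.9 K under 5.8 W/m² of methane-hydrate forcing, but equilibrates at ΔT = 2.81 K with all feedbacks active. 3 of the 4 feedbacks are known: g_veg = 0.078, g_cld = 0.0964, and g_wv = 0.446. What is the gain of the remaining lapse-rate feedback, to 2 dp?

-0.30

Amplification A = ΔT/ΔT₀ = 2.81/1.9 = 1.479.
Total gain g = 1 − 1/A = 1 − 1/1.479 = 0.3239.
Known gains sum to 0.078 + 0.0964 + 0.446 = 0.6204.
g_lr = 0.3239 − 0.6204 = -0.30.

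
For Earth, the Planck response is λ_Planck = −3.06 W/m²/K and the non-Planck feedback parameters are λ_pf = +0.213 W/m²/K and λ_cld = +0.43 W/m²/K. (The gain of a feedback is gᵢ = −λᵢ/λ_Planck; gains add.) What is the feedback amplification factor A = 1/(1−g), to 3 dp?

1.266

Convert to gains: g_pf = 0.213/3.06 = 0.06961; g_cld = 0.43/3.06 = 0.1405.
Total gain g = 0.21011.
A = 1/(1 − 0.21011) = 1.266.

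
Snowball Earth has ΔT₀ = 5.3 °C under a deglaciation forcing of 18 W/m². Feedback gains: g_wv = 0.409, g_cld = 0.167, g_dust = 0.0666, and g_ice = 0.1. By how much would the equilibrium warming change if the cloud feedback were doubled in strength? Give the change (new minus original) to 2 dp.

Original: g = 0.7426, ΔT = 5.3/(1−0.7426) = 20.5905 °C.
With doubled cloud: g' = 0.9096, ΔT' = 5.3/(1−0.9096) = 58.6283 °C.
Change = 58.6283 − 20.5905 = 38.04 °C.

38.04 °C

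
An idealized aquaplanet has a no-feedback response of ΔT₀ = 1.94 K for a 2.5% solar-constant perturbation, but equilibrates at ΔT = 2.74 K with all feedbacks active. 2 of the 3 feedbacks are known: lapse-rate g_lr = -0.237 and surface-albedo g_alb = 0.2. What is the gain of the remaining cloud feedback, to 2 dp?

0.33

Amplification A = ΔT/ΔT₀ = 2.74/1.94 = 1.412.
Total gain g = 1 − 1/A = 1 − 1/1.412 = 0.2918.
Known gains sum to -0.237 + 0.2 = -0.037.
g_cld = 0.2918 + 0.037 = 0.33.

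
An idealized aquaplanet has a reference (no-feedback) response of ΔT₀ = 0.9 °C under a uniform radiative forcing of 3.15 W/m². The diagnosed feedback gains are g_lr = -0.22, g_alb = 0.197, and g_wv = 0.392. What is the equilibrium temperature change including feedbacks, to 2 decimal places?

Total gain g = -0.22 + 0.197 + 0.392 = 0.369.
Amplification A = 1/(1 − 0.369) = 1.585.
ΔT = 0.9 × 1.585 = 1.43 °C.

1.43 °C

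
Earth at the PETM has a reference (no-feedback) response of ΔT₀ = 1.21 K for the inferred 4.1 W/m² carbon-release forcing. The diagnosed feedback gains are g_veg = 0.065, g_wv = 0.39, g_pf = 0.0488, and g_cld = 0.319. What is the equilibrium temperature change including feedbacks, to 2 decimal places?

Total gain g = 0.065 + 0.39 + 0.0488 + 0.319 = 0.8228.
Amplification A = 1/(1 − 0.8228) = 5.643.
ΔT = 1.21 × 5.643 = 6.83 K.

6.83 K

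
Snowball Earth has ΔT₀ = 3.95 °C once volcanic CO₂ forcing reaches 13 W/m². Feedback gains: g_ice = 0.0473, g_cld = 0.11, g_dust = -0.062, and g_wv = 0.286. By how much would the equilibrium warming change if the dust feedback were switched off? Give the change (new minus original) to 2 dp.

0.71 °C

Original: g = 0.3813, ΔT = 3.95/(1−0.3813) = 6.3844 °C.
Without dust: g' = 0.4433, ΔT' = 3.95/(1−0.4433) = 7.0954 °C.
Change = 7.0954 − 6.3844 = 0.71 °C.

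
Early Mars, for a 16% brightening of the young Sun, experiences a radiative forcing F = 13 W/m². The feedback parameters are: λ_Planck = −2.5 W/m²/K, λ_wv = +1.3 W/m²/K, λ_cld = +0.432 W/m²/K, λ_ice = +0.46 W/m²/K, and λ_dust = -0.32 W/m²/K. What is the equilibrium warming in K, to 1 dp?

20.7 K

Net feedback parameter λ = (−2.5) + (+1.3) + (+0.432) + (+0.46) + (-0.32) = -0.628 W/m²/K.
ΔT = −F/λ = −13/(-0.628) = 20.7 K.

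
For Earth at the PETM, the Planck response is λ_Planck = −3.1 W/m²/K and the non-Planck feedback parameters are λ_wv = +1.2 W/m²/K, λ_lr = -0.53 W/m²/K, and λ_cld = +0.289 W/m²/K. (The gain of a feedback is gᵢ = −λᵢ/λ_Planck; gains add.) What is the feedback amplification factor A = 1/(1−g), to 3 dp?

1.448

Convert to gains: g_wv = 1.2/3.1 = 0.3871; g_lr = -0.53/3.1 = -0.171; g_cld = 0.289/3.1 = 0.09323.
Total gain g = 0.30933.
A = 1/(1 − 0.30933) = 1.448.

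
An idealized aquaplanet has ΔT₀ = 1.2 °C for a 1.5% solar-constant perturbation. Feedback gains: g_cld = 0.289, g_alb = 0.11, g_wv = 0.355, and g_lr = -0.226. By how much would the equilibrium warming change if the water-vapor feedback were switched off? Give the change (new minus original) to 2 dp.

-1.09 °C

Original: g = 0.528, ΔT = 1.2/(1−0.528) = 2.5424 °C.
Without water-vapor: g' = 0.173, ΔT' = 1.2/(1−0.173) = 1.4510 °C.
Change = 1.4510 − 2.5424 = -1.09 °C.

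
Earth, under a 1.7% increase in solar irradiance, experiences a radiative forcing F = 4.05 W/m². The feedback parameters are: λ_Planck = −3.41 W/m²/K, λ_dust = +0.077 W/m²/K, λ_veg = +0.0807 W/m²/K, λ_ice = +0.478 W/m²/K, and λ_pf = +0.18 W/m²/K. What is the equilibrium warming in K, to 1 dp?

1.6 K

Net feedback parameter λ = (−3.41) + (+0.077) + (+0.0807) + (+0.478) + (+0.18) = -2.5943 W/m²/K.
ΔT = −F/λ = −4.05/(-2.5943) = 1.6 K.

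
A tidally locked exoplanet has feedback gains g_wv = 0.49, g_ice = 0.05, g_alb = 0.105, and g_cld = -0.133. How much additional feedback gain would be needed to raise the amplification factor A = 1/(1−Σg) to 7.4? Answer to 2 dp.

Current total gain = 0.512.
Target gain for A = 7.4: g* = 1 − 1/7.4 = 0.8649.
Additional gain needed = 0.8649 − 0.512 = 0.35.

0.35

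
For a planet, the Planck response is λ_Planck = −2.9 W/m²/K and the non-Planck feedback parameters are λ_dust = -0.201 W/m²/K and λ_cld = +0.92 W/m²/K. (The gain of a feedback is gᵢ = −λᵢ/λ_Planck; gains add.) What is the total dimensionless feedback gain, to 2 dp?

Convert to gains: g_dust = -0.201/2.9 = -0.06931; g_cld = 0.92/2.9 = 0.3172.
Total gain g = 0.24789.

0.25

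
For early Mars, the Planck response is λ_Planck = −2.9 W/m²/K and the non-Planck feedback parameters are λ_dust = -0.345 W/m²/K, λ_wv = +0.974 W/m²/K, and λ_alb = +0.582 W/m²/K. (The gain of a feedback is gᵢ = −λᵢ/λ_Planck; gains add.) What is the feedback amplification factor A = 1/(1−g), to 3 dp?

Convert to gains: g_dust = -0.345/2.9 = -0.119; g_wv = 0.974/2.9 = 0.3359; g_alb = 0.582/2.9 = 0.2007.
Total gain g = 0.4176.
A = 1/(1 − 0.4176) = 1.717.

1.717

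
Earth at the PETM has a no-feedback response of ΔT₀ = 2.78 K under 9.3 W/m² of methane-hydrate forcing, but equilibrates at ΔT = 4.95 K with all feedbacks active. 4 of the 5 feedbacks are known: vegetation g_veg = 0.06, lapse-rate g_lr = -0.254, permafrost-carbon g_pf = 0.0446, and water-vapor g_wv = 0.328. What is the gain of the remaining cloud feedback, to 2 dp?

Amplification A = ΔT/ΔT₀ = 4.95/2.78 = 1.781.
Total gain g = 1 − 1/A = 1 − 1/1.781 = 0.4385.
Known gains sum to 0.06 − 0.254 + 0.0446 + 0.328 = 0.1786.
g_cld = 0.4385 − 0.1786 = 0.26.

0.26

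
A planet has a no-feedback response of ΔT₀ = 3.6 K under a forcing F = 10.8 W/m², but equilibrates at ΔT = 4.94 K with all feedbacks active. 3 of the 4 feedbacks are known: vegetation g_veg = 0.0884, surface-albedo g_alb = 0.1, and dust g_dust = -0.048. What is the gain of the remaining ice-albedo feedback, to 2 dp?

Amplification A = ΔT/ΔT₀ = 4.94/3.6 = 1.372.
Total gain g = 1 − 1/A = 1 − 1/1.372 = 0.2711.
Known gains sum to 0.0884 + 0.1 − 0.048 = 0.1404.
g_ice = 0.2711 − 0.1404 = 0.13.

0.13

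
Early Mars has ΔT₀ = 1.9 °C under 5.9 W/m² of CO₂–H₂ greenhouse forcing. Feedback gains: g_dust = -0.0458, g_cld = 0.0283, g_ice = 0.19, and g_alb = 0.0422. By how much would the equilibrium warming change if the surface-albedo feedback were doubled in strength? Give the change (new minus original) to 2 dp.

0.14 °C

Original: g = 0.2147, ΔT = 1.9/(1−0.2147) = 2.4195 °C.
With doubled surface-albedo: g' = 0.2569, ΔT' = 1.9/(1−0.2569) = 2.5569 °C.
Change = 2.5569 − 2.4195 = 0.14 °C.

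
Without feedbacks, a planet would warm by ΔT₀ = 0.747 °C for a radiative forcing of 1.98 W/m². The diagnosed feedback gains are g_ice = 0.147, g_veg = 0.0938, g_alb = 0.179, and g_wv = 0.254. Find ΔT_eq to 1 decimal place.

Total gain g = 0.147 + 0.0938 + 0.179 + 0.254 = 0.6738.
Amplification A = 1/(1 − 0.6738) = 3.066.
ΔT = 0.747 × 3.066 = 2.3 °C.

2.3 °C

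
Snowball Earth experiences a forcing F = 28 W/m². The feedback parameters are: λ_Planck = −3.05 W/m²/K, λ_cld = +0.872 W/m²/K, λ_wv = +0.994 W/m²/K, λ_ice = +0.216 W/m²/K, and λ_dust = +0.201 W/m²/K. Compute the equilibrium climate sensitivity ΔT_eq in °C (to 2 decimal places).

Net feedback parameter λ = (−3.05) + (+0.872) + (+0.994) + (+0.216) + (+0.201) = -0.767 W/m²/K.
ΔT = −F/λ = −28/(-0.767) = 36.51 °C.

36.51 °C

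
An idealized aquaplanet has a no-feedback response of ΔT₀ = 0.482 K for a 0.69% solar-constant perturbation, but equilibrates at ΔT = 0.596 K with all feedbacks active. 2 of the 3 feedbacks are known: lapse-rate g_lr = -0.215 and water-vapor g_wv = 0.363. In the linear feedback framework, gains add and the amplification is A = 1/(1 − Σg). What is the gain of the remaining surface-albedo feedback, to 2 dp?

Amplification A = ΔT/ΔT₀ = 0.596/0.482 = 1.237.
Total gain g = 1 − 1/A = 1 − 1/1.237 = 0.1916.
Known gains sum to -0.215 + 0.363 = 0.148.
g_alb = 0.1916 − 0.148 = 0.04.

0.04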